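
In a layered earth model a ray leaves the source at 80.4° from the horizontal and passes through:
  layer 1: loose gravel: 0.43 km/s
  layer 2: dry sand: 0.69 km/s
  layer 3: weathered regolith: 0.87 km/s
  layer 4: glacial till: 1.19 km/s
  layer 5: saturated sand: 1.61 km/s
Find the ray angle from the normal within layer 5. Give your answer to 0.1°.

From the normal: θ₁ = 90° − 80.4° = 9.6°.
Ray parameter p = sin 9.6° / 0.43 = 3.8783e-01 s/km.
sin θ_5 = p·V_5 = 3.8783e-01 × 1.61 = 0.6244.
θ_5 = arcsin 0.6244 = 38.64°.

38.6°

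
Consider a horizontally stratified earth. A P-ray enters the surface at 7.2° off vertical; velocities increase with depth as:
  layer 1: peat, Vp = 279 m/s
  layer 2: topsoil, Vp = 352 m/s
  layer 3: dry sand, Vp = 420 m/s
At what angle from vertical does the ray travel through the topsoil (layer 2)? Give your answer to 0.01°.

9.10°

Snell's law across each interface conserves sin θ / V, so sin θ_2 = V_2·sin θ₁/V₁.
sin θ_2 = 352 × sin 7.2° / 279 = 0.1581.
θ_2 = 9.10° from the vertical.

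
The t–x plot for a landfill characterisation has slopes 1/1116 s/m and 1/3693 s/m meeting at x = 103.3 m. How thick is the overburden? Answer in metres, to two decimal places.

h = (x_cross/2)·√((V₂−V₁)/(V₂+V₁)).
(V₂−V₁)/(V₂+V₁) = (3693−1116)/(3693+1116) = 0.5359; √ = 0.7320.
h = (103.3/2)·0.7320 = 37.81 m.

37.81 m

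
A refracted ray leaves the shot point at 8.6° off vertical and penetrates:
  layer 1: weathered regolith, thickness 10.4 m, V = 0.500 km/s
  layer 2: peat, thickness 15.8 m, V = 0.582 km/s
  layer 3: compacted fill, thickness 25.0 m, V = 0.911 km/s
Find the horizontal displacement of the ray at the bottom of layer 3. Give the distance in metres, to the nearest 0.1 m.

Ray parameter p = sin 8.6° / 0.500 km/s = 2.9907e-01 s/km.
Layer 1: θ = 8.60°; offset = 10.4·tan 8.60° = 1.573 m.
Layer 2: sin θ = p·0.582 = 0.1741 → θ = 10.02°; offset = 15.8·tan 10.02° = 2.793 m.
Layer 3: sin θ = p·0.911 = 0.2725 → θ = 15.81°; offset = 25.0·tan 15.81° = 7.079 m.
Σ offsets = 11.445 m.

11.4 m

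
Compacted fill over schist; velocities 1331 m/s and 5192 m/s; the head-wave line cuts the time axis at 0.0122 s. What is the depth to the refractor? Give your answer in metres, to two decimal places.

8.40 m

h = tᵢ·V₁·V₂ / (2·√(V₂²−V₁²)).
√(V₂²−V₁²) = √(5192² − 1331²) = 5018.5 m/s.
h = 0.0122 s × 1331 × 5192 / (2 × 5018.5) = 8.40 m.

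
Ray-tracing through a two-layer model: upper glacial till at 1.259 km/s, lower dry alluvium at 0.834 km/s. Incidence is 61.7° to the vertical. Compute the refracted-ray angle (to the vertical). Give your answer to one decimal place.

Snell's law: sin θ₂ = (V₂/V₁)·sin θ₁ = (0.834/1.259)·sin 61.7° = 0.5833.
θ₂ = sin⁻¹(0.5833) = 35.68° (from vertical).

35.7°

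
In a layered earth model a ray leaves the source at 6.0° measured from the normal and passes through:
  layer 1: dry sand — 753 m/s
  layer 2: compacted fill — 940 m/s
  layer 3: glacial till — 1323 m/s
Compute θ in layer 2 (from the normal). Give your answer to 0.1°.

Ray parameter p = sin 6.0° / 753 = 1.3882e-04 s/m.
sin θ_2 = p·V_2 = 1.3882e-04 × 940 = 0.1305.
θ_2 = arcsin 0.1305 = 7.50°.

7.5°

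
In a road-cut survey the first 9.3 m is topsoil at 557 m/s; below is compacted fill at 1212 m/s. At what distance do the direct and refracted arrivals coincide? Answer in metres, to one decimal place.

θ_c = arcsin(557/1212) = 27.36°, so cos θ_c = 0.8881 and tᵢ = 2h cos θ_c/V₁ = 0.0297 s.
At crossover x/V₁ = x/V₂ + tᵢ ⇒ x = tᵢ/(1/V₁ − 1/V₂) = 0.02966/(1.7953e-03 − 8.2508e-04) = 30.57 m.

30.6 m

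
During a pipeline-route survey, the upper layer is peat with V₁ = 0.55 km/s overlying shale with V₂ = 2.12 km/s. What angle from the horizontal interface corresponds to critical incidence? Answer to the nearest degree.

Critical incidence: sin θ_c = V₁/V₂ = 0.55/2.12 = 0.2594.
θ_c = arcsin 0.2594 = 15.04°.
Measured from the interface: 90° − 15.04° = 74.96°.

75°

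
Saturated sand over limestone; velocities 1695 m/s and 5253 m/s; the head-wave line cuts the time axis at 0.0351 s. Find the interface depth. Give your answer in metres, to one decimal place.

h = tᵢ·V₁·V₂ / (2·√(V₂²−V₁²)).
√(V₂²−V₁²) = √(5253² − 1695²) = 4972.0 m/s.
h = 0.0351 s × 1695 × 5253 / (2 × 4972.0) = 31.43 m.

31.4 m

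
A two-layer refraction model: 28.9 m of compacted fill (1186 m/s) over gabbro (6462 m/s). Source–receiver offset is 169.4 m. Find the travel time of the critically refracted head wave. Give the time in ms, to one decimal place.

74.1 ms

t = x/V₂ + 2h·√(V₂²−V₁²)/(V₁V₂).
√(V₂²−V₁²) = √(6462²−1186²) = 6352.2 m/s; delay term = 2·28.9·6352.2/(1186·6462) = 0.04791 s.
t = 169.4/6462 + 0.04791 = 0.07412 s.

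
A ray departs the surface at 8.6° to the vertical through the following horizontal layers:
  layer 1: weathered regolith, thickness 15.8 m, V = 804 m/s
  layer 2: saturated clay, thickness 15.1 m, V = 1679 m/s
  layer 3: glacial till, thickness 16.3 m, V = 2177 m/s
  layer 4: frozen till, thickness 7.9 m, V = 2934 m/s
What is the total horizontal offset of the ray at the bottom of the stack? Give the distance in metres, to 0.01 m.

19.72 m

Apply Snell's law at each interface; in layer i the horizontal offset is hᵢ·tan θᵢ.
Layer 1: θ = 8.60°; offset = 15.8·tan 8.60° = 2.3895 m.
Layer 2: sin θ = 1679·sin 8.6°/804 = 0.3123, θ = 18.20°; offset = 15.1·tan 18.20° = 4.9636 m.
Layer 3: sin θ = 2177·sin 8.6°/804 = 0.4049, θ = 23.88°; offset = 16.3·tan 23.88° = 7.2180 m.
Layer 4: sin θ = 2934·sin 8.6°/804 = 0.5457, θ = 33.07°; offset = 7.9·tan 33.07° = 5.1444 m.
Σ offsets = 19.7155 m.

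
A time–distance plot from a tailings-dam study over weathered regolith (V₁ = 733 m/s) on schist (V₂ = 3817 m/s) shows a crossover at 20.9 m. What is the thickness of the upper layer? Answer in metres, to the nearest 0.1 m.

8.6 m

h = (x_cross/2)·√((V₂−V₁)/(V₂+V₁)).
(V₂−V₁)/(V₂+V₁) = (3817−733)/(3817+733) = 0.6778; √ = 0.8233.
h = (20.9/2)·0.8233 = 8.60 m.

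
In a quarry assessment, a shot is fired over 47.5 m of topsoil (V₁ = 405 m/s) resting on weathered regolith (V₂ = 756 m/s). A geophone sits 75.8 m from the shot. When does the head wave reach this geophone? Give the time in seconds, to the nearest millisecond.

0.298 s

t = x/V₂ + 2h·√(V₂²−V₁²)/(V₁V₂).
√(V₂²−V₁²) = √(756²−405²) = 638.4 m/s; delay term = 2·47.5·638.4/(405·756) = 0.19807 s.
t = 75.8/756 + 0.19807 = 0.29833 s.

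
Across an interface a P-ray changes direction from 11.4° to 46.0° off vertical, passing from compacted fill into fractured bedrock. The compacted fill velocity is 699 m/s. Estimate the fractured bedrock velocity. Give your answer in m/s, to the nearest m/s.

2544 m/s

sin 11.4° = 0.1977; sin 46.0° = 0.7193.
V₂ = V₁·(sin θ₂/sin θ₁) = 699·(0.7193/0.1977) = 2543.89 m/s.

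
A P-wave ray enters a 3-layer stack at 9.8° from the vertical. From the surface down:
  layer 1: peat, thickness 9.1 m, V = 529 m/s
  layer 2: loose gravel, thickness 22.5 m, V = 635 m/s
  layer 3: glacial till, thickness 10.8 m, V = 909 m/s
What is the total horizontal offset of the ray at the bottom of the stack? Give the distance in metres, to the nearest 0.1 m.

p = sin θ₁/V₁ = sin 9.8°/529 = 3.2176e-04 s/m is conserved through the stack.
Layer 1: θ = 9.80°; offset = 9.1·tan 9.80° = 1.572 m.
Layer 2: sin θ = p·635 = 0.2043 → θ = 11.79°; offset = 22.5·tan 11.79° = 4.696 m.
Layer 3: sin θ = p·909 = 0.2925 → θ = 17.01°; offset = 10.8·tan 17.01° = 3.303 m.
Summing the layer offsets gives 9.571 m.

9.6 m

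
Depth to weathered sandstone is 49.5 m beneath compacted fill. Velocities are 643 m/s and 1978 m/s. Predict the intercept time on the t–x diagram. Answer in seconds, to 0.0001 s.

θ_c = arcsin(V₁/V₂) = arcsin(643/1978) = 18.97°; cos θ_c = 0.9457.
tᵢ = 2h·cos θ_c / V₁ = 2·49.5·0.9457 / 643 = 0.14560 s.

0.1456 s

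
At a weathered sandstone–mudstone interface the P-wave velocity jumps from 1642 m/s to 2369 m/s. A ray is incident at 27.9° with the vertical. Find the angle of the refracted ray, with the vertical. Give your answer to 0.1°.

sin θ₁/V₁ = sin θ₂/V₂ ⇒ sin θ₂ = 2369·sin 27.9°/1642 = 2369·0.4679/1642 = 0.6751.
θ₂ = arcsin 0.6751 = 42.46° from the normal.

42.5°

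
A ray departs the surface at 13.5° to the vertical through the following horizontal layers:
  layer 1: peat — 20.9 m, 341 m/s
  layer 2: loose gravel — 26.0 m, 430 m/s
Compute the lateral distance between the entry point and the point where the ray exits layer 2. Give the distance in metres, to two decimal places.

13.03 m

p = sin θ₁/V₁ = sin 13.5°/341 = 6.8459e-04 s/m is conserved through the stack.
Layer 1: θ = 13.50°; offset = 20.9·tan 13.50° = 5.0176 m.
Layer 2: sin θ = p·430 = 0.2944 → θ = 17.12°; offset = 26.0·tan 17.12° = 8.0086 m.
Σ offsets = 13.0262 m.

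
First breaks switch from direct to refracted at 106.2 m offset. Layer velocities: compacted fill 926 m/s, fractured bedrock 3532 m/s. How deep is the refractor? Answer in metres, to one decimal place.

h = (x_cross/2)·√((V₂−V₁)/(V₂+V₁)).
(V₂−V₁)/(V₂+V₁) = (3532−926)/(3532+926) = 0.5846; √ = 0.7646.
h = (106.2/2)·0.7646 = 40.60 m.

40.6 m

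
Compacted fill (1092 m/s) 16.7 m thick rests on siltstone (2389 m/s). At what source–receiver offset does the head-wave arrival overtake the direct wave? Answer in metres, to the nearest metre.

x_cross = 2h·√((V₂+V₁)/(V₂−V₁)).
(V₂+V₁)/(V₂−V₁) = (2389+1092)/(2389−1092) = 2.6839; √ = 1.6383.
x_cross = 2·16.7·1.6383 = 54.72 m.

55 m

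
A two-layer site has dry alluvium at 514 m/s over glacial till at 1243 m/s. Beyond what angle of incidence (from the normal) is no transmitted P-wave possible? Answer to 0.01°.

Critical incidence: sin θ_c = V₁/V₂ = 514/1243 = 0.4135.
θ_c = arcsin 0.4135 = 24.43°.

24.43°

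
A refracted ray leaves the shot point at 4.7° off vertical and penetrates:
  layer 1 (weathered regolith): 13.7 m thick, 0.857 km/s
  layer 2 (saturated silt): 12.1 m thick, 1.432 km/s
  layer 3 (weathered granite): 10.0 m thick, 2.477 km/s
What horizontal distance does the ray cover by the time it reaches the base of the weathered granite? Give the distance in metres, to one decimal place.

Ray parameter p = sin 4.7° / 0.857 km/s = 9.5611e-02 s/km.
Layer 1: θ = 4.70°; offset = 13.7·tan 4.70° = 1.126 m.
Layer 2: sin θ = p·1.432 = 0.1369 → θ = 7.87°; offset = 12.1·tan 7.87° = 1.672 m.
Layer 3: sin θ = p·2.477 = 0.2368 → θ = 13.70°; offset = 10.0·tan 13.70° = 2.438 m.
Total horizontal offset = 5.236 m.

5.2 m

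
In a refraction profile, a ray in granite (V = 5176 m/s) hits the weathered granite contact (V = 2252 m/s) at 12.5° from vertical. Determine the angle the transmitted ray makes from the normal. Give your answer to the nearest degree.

5°

sin θ₁/V₁ = sin θ₂/V₂ ⇒ sin θ₂ = 2252·sin 12.5°/5176 = 2252·0.2164/5176 = 0.0942.
θ₂ = sin⁻¹(0.0942) = 5.40° (from vertical).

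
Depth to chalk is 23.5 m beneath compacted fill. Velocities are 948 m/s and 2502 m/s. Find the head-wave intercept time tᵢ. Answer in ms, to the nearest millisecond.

46 ms

tᵢ = 2h·√(V₂²−V₁²)/(V₁V₂).
√(V₂²−V₁²) = √(2502²−948²) = 2315.4 m/s.
tᵢ = 2·23.5·2315.4/(948·2502) = 0.04588 s.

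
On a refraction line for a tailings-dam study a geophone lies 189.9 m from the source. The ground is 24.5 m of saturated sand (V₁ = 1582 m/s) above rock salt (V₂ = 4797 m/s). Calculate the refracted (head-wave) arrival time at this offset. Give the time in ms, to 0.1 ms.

t = x/V₂ + 2h·√(V₂²−V₁²)/(V₁V₂).
√(V₂²−V₁²) = √(4797²−1582²) = 4528.6 m/s; delay term = 2·24.5·4528.6/(1582·4797) = 0.02924 s.
t = 189.9/4797 + 0.02924 = 0.06883 s.

68.8 ms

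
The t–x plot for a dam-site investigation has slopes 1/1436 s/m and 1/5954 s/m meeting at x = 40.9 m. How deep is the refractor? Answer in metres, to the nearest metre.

16 m

h = (x_cross/2)·√((V₂−V₁)/(V₂+V₁)).
(V₂−V₁)/(V₂+V₁) = (5954−1436)/(5954+1436) = 0.6114; √ = 0.7819.
h = (40.9/2)·0.7819 = 15.99 m.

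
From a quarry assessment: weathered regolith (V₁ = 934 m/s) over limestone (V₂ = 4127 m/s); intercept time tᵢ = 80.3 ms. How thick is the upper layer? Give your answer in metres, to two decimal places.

h = tᵢ·V₁·V₂ / (2·√(V₂²−V₁²)).
√(V₂²−V₁²) = √(4127² − 934²) = 4019.9 m/s.
h = 0.0803 s × 934 × 4127 / (2 × 4019.9) = 38.50 m.

38.50 m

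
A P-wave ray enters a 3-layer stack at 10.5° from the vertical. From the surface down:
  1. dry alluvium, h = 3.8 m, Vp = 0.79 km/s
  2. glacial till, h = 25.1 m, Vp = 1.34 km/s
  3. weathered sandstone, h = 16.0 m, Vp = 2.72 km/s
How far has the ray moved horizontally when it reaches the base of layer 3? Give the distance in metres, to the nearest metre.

p = sin θ₁/V₁ = sin 10.5°/0.79 = 2.3068e-01 s/km is conserved through the stack.
Layer 1: θ = 10.50°; offset = 3.8·tan 10.50° = 0.704 m.
Layer 2: sin θ = p·1.34 = 0.3091 → θ = 18.01°; offset = 25.1·tan 18.01° = 8.158 m.
Layer 3: sin θ = p·2.72 = 0.6274 → θ = 38.86°; offset = 16.0·tan 38.86° = 12.893 m.
Total horizontal offset = 21.755 m.

22 m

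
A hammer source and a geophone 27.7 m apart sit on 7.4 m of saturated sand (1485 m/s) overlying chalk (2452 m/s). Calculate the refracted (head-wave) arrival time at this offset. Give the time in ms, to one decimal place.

19.2 ms

t = x/V₂ + 2h·√(V₂²−V₁²)/(V₁V₂).
√(V₂²−V₁²) = √(2452²−1485²) = 1951.2 m/s; delay term = 2·7.4·1951.2/(1485·2452) = 0.00793 s.
t = 27.7/2452 + 0.00793 = 0.01923 s.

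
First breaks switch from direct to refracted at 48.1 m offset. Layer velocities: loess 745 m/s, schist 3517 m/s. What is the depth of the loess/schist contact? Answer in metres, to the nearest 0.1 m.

h = (x_cross/2)·√((V₂−V₁)/(V₂+V₁)).
(V₂−V₁)/(V₂+V₁) = (3517−745)/(3517+745) = 0.6504; √ = 0.8065.
h = (48.1/2)·0.8065 = 19.40 m.

19.4 m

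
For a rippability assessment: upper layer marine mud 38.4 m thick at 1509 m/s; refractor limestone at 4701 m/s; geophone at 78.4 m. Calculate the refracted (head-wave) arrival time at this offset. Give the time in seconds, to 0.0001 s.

0.0649 s

θ_c = arcsin(V₁/V₂) = arcsin(1509/4701) = 18.72°, cos θ_c = 0.9471.
Intercept time tᵢ = 2h cos θ_c / V₁ = 2·38.4·0.9471/1509 = 0.04820 s.
t = x/V₂ + tᵢ = 78.4/4701 + 0.04820 = 0.06488 s.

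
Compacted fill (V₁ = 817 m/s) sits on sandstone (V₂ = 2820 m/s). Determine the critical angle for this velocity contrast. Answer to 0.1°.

At critical incidence the refracted ray runs along the interface (θ₂ = 90°), so sin θ_c = V₁/V₂.
θ_c = arcsin(817/2820) = arcsin 0.2897 = 16.84°.

16.8°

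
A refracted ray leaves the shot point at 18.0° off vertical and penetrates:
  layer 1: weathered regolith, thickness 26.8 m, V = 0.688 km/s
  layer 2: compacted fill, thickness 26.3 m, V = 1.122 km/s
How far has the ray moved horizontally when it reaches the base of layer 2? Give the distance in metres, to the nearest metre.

Apply Snell's law at each interface; in layer i the horizontal offset is hᵢ·tan θᵢ.
Layer 1: θ = 18.00°; offset = 26.8·tan 18.00° = 8.708 m.
Layer 2: sin θ = 1.122·sin 18.0°/0.688 = 0.5039, θ = 30.26°; offset = 26.3·tan 30.26° = 15.345 m.
Total horizontal offset = 24.053 m.

24 m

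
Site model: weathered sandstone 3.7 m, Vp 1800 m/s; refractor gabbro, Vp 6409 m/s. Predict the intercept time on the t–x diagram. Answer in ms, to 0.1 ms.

3.9 ms

tᵢ = 2h·√(V₂²−V₁²)/(V₁V₂).
√(V₂²−V₁²) = √(6409²−1800²) = 6151.0 m/s.
tᵢ = 2·3.7·6151.0/(1800·6409) = 0.00395 s.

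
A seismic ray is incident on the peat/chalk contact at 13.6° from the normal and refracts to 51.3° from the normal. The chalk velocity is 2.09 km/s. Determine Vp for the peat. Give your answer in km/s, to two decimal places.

Snell's law: sin 13.6°/V₁ = sin 51.3°/V₂.
V₁ = V₂·sin 13.6°/sin 51.3° = 2.09 × 0.3013 = 0.63 km/s.

0.63 km/s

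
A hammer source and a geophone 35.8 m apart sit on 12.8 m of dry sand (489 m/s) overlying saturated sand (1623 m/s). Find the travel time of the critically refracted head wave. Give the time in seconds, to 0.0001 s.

0.0720 s

t = x/V₂ + 2h·√(V₂²−V₁²)/(V₁V₂).
√(V₂²−V₁²) = √(1623²−489²) = 1547.6 m/s; delay term = 2·12.8·1547.6/(489·1623) = 0.04992 s.
t = 35.8/1623 + 0.04992 = 0.07198 s.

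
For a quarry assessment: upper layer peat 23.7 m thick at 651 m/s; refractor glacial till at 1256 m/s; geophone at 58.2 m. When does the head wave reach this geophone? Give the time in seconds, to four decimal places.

t = x/V₂ + 2h·√(V₂²−V₁²)/(V₁V₂).
√(V₂²−V₁²) = √(1256²−651²) = 1074.1 m/s; delay term = 2·23.7·1074.1/(651·1256) = 0.06227 s.
t = 58.2/1256 + 0.06227 = 0.10860 s.

0.1086 s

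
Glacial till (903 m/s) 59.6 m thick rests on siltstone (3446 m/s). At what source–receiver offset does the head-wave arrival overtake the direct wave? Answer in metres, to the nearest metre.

156 m

θ_c = arcsin(903/3446) = 15.19°, so cos θ_c = 0.9651 and tᵢ = 2h cos θ_c/V₁ = 0.1274 s.
At crossover x/V₁ = x/V₂ + tᵢ ⇒ x = tᵢ/(1/V₁ − 1/V₂) = 0.12739/(1.1074e-03 − 2.9019e-04) = 155.88 m.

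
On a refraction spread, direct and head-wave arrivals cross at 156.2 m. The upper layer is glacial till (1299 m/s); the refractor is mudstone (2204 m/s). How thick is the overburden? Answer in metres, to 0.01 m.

x_cross = 2h·√((V₂+V₁)/(V₂−V₁)) → h = x_cross / (2·√((V₂+V₁)/(V₂−V₁))).
√((V₂+V₁)/(V₂−V₁)) = √((2204+1299)/(2204−1299)) = 1.9674.
h = 156.2 / (2·1.9674) = 39.70 m.

39.70 m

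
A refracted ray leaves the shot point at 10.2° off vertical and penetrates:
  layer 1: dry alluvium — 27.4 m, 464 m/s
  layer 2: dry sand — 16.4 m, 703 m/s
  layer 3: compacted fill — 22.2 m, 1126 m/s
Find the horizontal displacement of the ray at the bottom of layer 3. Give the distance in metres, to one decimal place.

20.1 m

p = sin θ₁/V₁ = sin 10.2°/464 = 3.8165e-04 s/m is conserved through the stack.
Layer 1: θ = 10.20°; offset = 27.4·tan 10.20° = 4.930 m.
Layer 2: sin θ = p·703 = 0.2683 → θ = 15.56°; offset = 16.4·tan 15.56° = 4.568 m.
Layer 3: sin θ = p·1126 = 0.4297 → θ = 25.45°; offset = 22.2·tan 25.45° = 10.565 m.
Summing the layer offsets gives 20.063 m.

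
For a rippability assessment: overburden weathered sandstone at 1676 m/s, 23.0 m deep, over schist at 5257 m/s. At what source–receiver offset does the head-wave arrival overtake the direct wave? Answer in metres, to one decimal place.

64.0 m

x_cross = 2h·√((V₂+V₁)/(V₂−V₁)).
(V₂+V₁)/(V₂−V₁) = (5257+1676)/(5257−1676) = 1.9361; √ = 1.3914.
x_cross = 2·23.0·1.3914 = 64.01 m.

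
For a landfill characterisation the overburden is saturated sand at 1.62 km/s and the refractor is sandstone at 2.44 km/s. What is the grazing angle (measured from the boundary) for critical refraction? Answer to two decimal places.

48.40°

Critical incidence: sin θ_c = V₁/V₂ = 1.62/2.44 = 0.6639.
θ_c = arcsin 0.6639 = 41.60°.
Measured from the interface: 90° − 41.60° = 48.40°.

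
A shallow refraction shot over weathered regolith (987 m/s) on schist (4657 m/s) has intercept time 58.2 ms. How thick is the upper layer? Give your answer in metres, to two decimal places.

θ_c = arcsin(987/4657) = 12.24°; cos θ_c = 0.9773.
tᵢ = 2h cos θ_c/V₁ ⇒ h = tᵢ·V₁/(2 cos θ_c) = 0.0582·987/(2·0.9773) = 29.39 m.

29.39 m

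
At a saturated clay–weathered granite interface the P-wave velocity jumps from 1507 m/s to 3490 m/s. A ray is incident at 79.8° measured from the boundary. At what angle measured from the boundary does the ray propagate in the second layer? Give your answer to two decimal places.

65.79°

Angle from the normal: 90° − 79.8° = 10.2°.
sin θ₁/V₁ = sin θ₂/V₂ ⇒ sin θ₂ = 3490·sin 10.2°/1507 = 3490·0.1771/1507 = 0.4101.
θ₂ = arcsin 0.4101 = 24.21° from the normal.
From the interface: 90° − 24.21° = 65.79°.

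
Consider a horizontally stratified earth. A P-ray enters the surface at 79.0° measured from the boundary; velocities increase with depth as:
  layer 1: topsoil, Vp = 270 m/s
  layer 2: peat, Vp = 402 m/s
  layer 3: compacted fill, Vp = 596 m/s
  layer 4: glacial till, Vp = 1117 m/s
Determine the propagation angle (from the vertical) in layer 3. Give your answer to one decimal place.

From the normal: θ₁ = 90° − 79.0° = 11.0°.
Ray parameter p = sin 11.0° / 270 = 7.0670e-04 s/m.
sin θ_3 = p·V_3 = 7.0670e-04 × 596 = 0.4212.
θ_3 = 24.91° from the vertical.

24.9°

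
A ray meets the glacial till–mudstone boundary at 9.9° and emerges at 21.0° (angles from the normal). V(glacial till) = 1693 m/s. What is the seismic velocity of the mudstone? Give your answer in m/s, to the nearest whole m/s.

Snell's law: sin 9.9°/V₁ = sin 21.0°/V₂.
V₂ = V₁·sin 21.0°/sin 9.9° = 1693 × 2.0844 = 3528.88 m/s.

3529 m/s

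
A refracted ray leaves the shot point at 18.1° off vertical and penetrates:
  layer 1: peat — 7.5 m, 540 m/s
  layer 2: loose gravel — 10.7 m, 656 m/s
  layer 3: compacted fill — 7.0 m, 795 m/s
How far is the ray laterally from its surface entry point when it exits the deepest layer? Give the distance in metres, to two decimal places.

10.41 m

Apply Snell's law at each interface; in layer i the horizontal offset is hᵢ·tan θᵢ.
Layer 1: θ = 18.10°; offset = 7.5·tan 18.10° = 2.4514 m.
Layer 2: sin θ = 656·sin 18.1°/540 = 0.3774, θ = 22.17°; offset = 10.7·tan 22.17° = 4.3608 m.
Layer 3: sin θ = 795·sin 18.1°/540 = 0.4574, θ = 27.22°; offset = 7.0·tan 27.22° = 3.6004 m.
Total horizontal offset = 10.4126 m.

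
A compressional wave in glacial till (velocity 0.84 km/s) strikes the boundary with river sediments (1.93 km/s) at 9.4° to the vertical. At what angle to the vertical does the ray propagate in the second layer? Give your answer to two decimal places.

22.04°

sin θ₁/V₁ = sin θ₂/V₂ ⇒ sin θ₂ = 1.93·sin 9.4°/0.84 = 1.93·0.1633/0.84 = 0.3753.
θ₂ = arcsin 0.3753 = 22.04° from the normal.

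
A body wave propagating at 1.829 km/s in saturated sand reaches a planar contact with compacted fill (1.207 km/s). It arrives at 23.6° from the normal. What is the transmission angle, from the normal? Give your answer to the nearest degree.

15°

Snell's law: sin θ₂ = (V₂/V₁)·sin θ₁ = (1.207/1.829)·sin 23.6° = 0.2642.
θ₂ = sin⁻¹(0.2642) = 15.32° (from vertical).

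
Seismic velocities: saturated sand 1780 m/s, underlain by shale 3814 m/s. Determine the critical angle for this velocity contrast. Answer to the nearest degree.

At critical incidence the refracted ray runs along the interface (θ₂ = 90°), so sin θ_c = V₁/V₂.
θ_c = arcsin(1780/3814) = arcsin 0.4667 = 27.82°.

28°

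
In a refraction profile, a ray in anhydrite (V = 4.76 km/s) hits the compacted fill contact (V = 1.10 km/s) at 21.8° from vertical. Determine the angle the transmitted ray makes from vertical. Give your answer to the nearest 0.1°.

4.9°

Snell's law: sin θ₂ = (V₂/V₁)·sin θ₁ = (1.10/4.76)·sin 21.8° = 0.0858.
θ₂ = sin⁻¹(0.0858) = 4.92° (from vertical).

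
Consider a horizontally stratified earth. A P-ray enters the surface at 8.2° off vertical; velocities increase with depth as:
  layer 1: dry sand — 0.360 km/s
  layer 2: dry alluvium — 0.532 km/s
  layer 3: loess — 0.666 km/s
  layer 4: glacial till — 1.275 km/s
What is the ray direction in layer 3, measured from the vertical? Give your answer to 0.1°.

15.3°

Ray parameter p = sin 8.2° / 0.360 = 3.9619e-01 s/km.
sin θ_3 = p·V_3 = 3.9619e-01 × 0.666 = 0.2639.
θ_3 = 15.30° from the vertical.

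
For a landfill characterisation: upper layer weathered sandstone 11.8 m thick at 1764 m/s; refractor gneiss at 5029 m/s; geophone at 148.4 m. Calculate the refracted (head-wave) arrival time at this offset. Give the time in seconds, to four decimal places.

θ_c = arcsin(V₁/V₂) = arcsin(1764/5029) = 20.53°, cos θ_c = 0.9365.
Intercept time tᵢ = 2h cos θ_c / V₁ = 2·11.8·0.9365/1764 = 0.01253 s.
t = x/V₂ + tᵢ = 148.4/5029 + 0.01253 = 0.04204 s.

0.0420 s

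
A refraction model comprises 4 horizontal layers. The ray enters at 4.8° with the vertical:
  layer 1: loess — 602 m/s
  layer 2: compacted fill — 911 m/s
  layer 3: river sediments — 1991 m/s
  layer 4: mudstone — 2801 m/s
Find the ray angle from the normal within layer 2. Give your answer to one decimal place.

Snell's law across each interface conserves sin θ / V, so sin θ_2 = V_2·sin θ₁/V₁.
sin θ_2 = 911 × sin 4.8° / 602 = 0.1266.
θ_2 = 7.27° from the vertical.

7.3°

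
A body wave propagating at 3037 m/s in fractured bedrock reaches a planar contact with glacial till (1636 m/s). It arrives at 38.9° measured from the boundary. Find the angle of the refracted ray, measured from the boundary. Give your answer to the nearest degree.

Convert to the normal: θ₁ = 90° − 38.9° = 51.1°.
Snell's law: sin θ₂ = (V₂/V₁)·sin θ₁ = (1636/3037)·sin 51.1° = 0.4192.
θ₂ = sin⁻¹(0.4192) = 24.79° (from vertical).
From the interface: 90° − 24.79° = 65.21°.

65°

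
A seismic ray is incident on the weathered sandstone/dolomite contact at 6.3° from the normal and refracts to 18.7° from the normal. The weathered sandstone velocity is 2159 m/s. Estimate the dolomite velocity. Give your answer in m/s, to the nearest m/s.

6308 m/s

Snell's law: sin 6.3°/V₁ = sin 18.7°/V₂.
V₂ = V₁·sin 18.7°/sin 6.3° = 2159 × 2.9217 = 6307.99 m/s.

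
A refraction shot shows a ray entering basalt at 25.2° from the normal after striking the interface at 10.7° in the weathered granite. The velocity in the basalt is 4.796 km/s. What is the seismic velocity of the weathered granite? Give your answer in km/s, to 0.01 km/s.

2.09 km/s

Snell's law: sin 10.7°/V₁ = sin 25.2°/V₂.
V₁ = V₂·sin 10.7°/sin 25.2° = 4.796 × 0.4361 = 2.09 km/s.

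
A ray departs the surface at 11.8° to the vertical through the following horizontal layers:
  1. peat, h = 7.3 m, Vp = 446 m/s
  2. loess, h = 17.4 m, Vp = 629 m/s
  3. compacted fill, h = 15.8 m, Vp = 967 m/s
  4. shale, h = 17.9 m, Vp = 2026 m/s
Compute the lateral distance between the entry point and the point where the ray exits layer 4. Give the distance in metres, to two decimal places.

59.50 m

p = sin θ₁/V₁ = sin 11.8°/446 = 4.5851e-04 s/m is conserved through the stack.
Layer 1: θ = 11.80°; offset = 7.3·tan 11.80° = 1.5250 m.
Layer 2: sin θ = p·629 = 0.2884 → θ = 16.76°; offset = 17.4·tan 16.76° = 5.2409 m.
Layer 3: sin θ = p·967 = 0.4434 → θ = 26.32°; offset = 15.8·tan 26.32° = 7.8156 m.
Layer 4: sin θ = p·2026 = 0.9289 → θ = 68.27°; offset = 17.9·tan 68.27° = 44.9140 m.
Summing the layer offsets gives 59.4956 m.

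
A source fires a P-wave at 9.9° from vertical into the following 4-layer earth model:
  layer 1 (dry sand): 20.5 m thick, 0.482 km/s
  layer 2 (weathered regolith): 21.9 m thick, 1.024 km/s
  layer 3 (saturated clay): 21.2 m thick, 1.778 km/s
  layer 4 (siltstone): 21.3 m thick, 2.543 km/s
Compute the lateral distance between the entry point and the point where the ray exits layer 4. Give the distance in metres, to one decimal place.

75.5 m

Apply Snell's law at each interface; in layer i the horizontal offset is hᵢ·tan θᵢ.
Layer 1: θ = 9.90°; offset = 20.5·tan 9.90° = 3.578 m.
Layer 2: sin θ = 1.024·sin 9.9°/0.482 = 0.3653, θ = 21.42°; offset = 21.9·tan 21.42° = 8.593 m.
Layer 3: sin θ = 1.778·sin 9.9°/0.482 = 0.6342, θ = 39.36°; offset = 21.2·tan 39.36° = 17.390 m.
Layer 4: sin θ = 2.543·sin 9.9°/0.482 = 0.9071, θ = 65.11°; offset = 21.3·tan 65.11° = 45.899 m.
Total horizontal offset = 75.460 m.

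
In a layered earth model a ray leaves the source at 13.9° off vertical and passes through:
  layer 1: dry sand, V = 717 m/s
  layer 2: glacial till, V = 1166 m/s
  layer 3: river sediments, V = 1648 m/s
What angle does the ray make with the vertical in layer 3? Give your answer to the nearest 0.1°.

33.5°

Ray parameter p = sin 13.9° / 717 = 3.3505e-04 s/m.
sin θ_3 = p·V_3 = 3.3505e-04 × 1648 = 0.5522.
θ_3 = 33.52° from the vertical.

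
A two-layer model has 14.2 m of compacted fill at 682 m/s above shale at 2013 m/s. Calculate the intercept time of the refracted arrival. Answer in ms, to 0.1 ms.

tᵢ = 2h·√(V₂²−V₁²)/(V₁V₂).
√(V₂²−V₁²) = √(2013²−682²) = 1893.9 m/s.
tᵢ = 2·14.2·1893.9/(682·2013) = 0.03918 s.

39.2 ms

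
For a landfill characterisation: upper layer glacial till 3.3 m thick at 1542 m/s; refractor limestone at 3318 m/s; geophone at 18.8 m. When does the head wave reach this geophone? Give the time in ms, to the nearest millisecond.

θ_c = arcsin(V₁/V₂) = arcsin(1542/3318) = 27.69°, cos θ_c = 0.8854.
Intercept time tᵢ = 2h cos θ_c / V₁ = 2·3.3·0.8854/1542 = 0.00379 s.
t = x/V₂ + tᵢ = 18.8/3318 + 0.00379 = 0.00946 s.

9 ms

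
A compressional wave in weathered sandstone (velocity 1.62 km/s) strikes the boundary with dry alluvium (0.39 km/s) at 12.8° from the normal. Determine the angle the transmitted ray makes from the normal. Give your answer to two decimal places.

Snell's law: sin θ₂ = (V₂/V₁)·sin θ₁ = (0.39/1.62)·sin 12.8° = 0.0533.
θ₂ = sin⁻¹(0.0533) = 3.06° (from vertical).

3.06°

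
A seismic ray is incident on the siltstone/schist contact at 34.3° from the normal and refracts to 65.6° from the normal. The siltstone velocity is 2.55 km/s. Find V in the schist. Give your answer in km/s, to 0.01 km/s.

sin 34.3° = 0.5635; sin 65.6° = 0.9107.
V₂ = V₁·(sin θ₂/sin θ₁) = 2.55·(0.9107/0.5635) = 4.12 km/s.

4.12 km/s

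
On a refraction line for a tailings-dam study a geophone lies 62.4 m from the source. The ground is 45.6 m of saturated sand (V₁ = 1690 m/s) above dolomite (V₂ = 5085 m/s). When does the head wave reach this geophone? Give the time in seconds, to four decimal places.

0.0632 s

θ_c = arcsin(V₁/V₂) = arcsin(1690/5085) = 19.41°, cos θ_c = 0.9432.
Intercept time tᵢ = 2h cos θ_c / V₁ = 2·45.6·0.9432/1690 = 0.05090 s.
t = x/V₂ + tᵢ = 62.4/5085 + 0.05090 = 0.06317 s.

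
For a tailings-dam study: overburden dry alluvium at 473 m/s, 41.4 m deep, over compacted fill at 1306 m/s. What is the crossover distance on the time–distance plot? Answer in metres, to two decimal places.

121.00 m

x_cross = 2h·√((V₂+V₁)/(V₂−V₁)).
(V₂+V₁)/(V₂−V₁) = (1306+473)/(1306−473) = 2.1357; √ = 1.4614.
x_cross = 2·41.4·1.4614 = 121.00 m.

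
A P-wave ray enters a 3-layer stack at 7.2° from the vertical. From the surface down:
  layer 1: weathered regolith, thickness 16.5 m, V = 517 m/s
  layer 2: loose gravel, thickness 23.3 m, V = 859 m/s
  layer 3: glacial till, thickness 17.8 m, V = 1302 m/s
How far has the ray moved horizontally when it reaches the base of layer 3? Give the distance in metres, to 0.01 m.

Apply Snell's law at each interface; in layer i the horizontal offset is hᵢ·tan θᵢ.
Layer 1: θ = 7.20°; offset = 16.5·tan 7.20° = 2.0844 m.
Layer 2: sin θ = 859·sin 7.2°/517 = 0.2082, θ = 12.02°; offset = 23.3·tan 12.02° = 4.9608 m.
Layer 3: sin θ = 1302·sin 7.2°/517 = 0.3156, θ = 18.40°; offset = 17.8·tan 18.40° = 5.9210 m.
Total horizontal offset = 12.9662 m.

12.97 m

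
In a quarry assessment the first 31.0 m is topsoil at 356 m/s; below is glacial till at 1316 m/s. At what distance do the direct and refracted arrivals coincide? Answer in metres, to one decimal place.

x_cross = 2h·√((V₂+V₁)/(V₂−V₁)).
(V₂+V₁)/(V₂−V₁) = (1316+356)/(1316−356) = 1.7417; √ = 1.3197.
x_cross = 2·31.0·1.3197 = 81.82 m.

81.8 m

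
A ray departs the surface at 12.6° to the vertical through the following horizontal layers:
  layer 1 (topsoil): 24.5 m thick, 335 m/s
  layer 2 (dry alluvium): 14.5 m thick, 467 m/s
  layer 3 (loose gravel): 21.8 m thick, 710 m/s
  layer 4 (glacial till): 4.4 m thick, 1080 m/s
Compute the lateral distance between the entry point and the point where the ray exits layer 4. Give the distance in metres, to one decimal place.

Apply Snell's law at each interface; in layer i the horizontal offset is hᵢ·tan θᵢ.
Layer 1: θ = 12.60°; offset = 24.5·tan 12.60° = 5.476 m.
Layer 2: sin θ = 467·sin 12.6°/335 = 0.3041, θ = 17.70°; offset = 14.5·tan 17.70° = 4.629 m.
Layer 3: sin θ = 710·sin 12.6°/335 = 0.4623, θ = 27.54°; offset = 21.8·tan 27.54° = 11.367 m.
Layer 4: sin θ = 1080·sin 12.6°/335 = 0.7033, θ = 44.69°; offset = 4.4·tan 44.69° = 4.353 m.
Σ offsets = 25.824 m.

25.8 m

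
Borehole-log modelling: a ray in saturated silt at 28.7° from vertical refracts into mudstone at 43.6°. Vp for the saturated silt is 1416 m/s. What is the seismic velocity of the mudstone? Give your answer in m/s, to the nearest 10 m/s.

2030 m/s

Snell's law: sin 28.7°/V₁ = sin 43.6°/V₂.
V₂ = V₁·sin 43.6°/sin 28.7° = 1416 × 1.4360 = 2033.43 m/s.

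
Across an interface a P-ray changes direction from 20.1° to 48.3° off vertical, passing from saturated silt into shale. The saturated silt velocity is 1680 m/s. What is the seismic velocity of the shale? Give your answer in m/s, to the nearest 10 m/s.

Snell's law: sin 20.1°/V₁ = sin 48.3°/V₂.
V₂ = V₁·sin 48.3°/sin 20.1° = 1680 × 2.1726 = 3649.98 m/s.

3650 m/s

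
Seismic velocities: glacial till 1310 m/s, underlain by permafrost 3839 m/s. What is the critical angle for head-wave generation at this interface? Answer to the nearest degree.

20°

At critical incidence the refracted ray runs along the interface (θ₂ = 90°), so sin θ_c = V₁/V₂.
θ_c = arcsin(1310/3839) = arcsin 0.3412 = 19.95°.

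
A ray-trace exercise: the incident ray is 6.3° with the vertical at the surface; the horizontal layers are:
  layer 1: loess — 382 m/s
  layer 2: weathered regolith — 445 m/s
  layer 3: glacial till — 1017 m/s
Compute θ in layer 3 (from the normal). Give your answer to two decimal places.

Ray parameter p = sin 6.3° / 382 = 2.8726e-04 s/m.
sin θ_3 = p·V_3 = 2.8726e-04 × 1017 = 0.2921.
θ_3 = 16.99° from the vertical.

16.99°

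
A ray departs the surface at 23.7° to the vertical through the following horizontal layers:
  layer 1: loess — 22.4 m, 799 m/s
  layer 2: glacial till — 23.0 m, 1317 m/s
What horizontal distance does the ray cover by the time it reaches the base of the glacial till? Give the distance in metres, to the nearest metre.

30 m

p = sin θ₁/V₁ = sin 23.7°/799 = 5.0306e-04 s/m is conserved through the stack.
Layer 1: θ = 23.70°; offset = 22.4·tan 23.70° = 9.833 m.
Layer 2: sin θ = p·1317 = 0.6625 → θ = 41.49°; offset = 23.0·tan 41.49° = 20.344 m.
Summing the layer offsets gives 30.177 m.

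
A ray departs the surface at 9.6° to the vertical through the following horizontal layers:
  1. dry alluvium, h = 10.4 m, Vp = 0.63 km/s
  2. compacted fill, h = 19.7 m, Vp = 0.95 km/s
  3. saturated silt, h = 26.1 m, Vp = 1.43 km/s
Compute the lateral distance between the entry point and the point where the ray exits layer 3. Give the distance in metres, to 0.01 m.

17.55 m

Apply Snell's law at each interface; in layer i the horizontal offset is hᵢ·tan θᵢ.
Layer 1: θ = 9.60°; offset = 10.4·tan 9.60° = 1.7590 m.
Layer 2: sin θ = 0.95·sin 9.6°/0.63 = 0.2515, θ = 14.56°; offset = 19.7·tan 14.56° = 5.1186 m.
Layer 3: sin θ = 1.43·sin 9.6°/0.63 = 0.3785, θ = 22.24°; offset = 26.1·tan 22.24° = 10.6742 m.
Summing the layer offsets gives 17.5518 m.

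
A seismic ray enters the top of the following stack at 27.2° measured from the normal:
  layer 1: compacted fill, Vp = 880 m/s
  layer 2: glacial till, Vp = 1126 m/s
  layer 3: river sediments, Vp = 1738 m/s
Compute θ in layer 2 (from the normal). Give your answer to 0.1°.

Snell's law across each interface conserves sin θ / V, so sin θ_2 = V_2·sin θ₁/V₁.
sin θ_2 = 1126 × sin 27.2° / 880 = 0.5849.
θ_2 = 35.79° from the vertical.

35.8°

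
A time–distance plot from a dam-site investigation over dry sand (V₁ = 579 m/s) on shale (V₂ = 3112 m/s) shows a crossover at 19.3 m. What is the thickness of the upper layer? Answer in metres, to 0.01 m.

7.99 m

h = (x_cross/2)·√((V₂−V₁)/(V₂+V₁)).
(V₂−V₁)/(V₂+V₁) = (3112−579)/(3112+579) = 0.6863; √ = 0.8284.
h = (19.3/2)·0.8284 = 7.99 m.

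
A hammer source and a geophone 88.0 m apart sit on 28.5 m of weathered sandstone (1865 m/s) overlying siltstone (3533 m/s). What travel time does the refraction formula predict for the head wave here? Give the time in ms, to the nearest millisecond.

t = x/V₂ + 2h·√(V₂²−V₁²)/(V₁V₂).
√(V₂²−V₁²) = √(3533²−1865²) = 3000.6 m/s; delay term = 2·28.5·3000.6/(1865·3533) = 0.02596 s.
t = 88.0/3533 + 0.02596 = 0.05087 s.

51 ms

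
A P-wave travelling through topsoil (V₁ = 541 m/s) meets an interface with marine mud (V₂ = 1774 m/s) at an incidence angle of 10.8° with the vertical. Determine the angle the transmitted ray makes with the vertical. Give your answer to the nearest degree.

38°

Snell's law: sin θ₂ = (V₂/V₁)·sin θ₁ = (1774/541)·sin 10.8° = 0.6144.
θ₂ = sin⁻¹(0.6144) = 37.91° (from vertical).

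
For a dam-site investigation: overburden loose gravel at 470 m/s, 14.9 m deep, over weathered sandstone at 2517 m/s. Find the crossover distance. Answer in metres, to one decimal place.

θ_c = arcsin(470/2517) = 10.76°, so cos θ_c = 0.9824 and tᵢ = 2h cos θ_c/V₁ = 0.0623 s.
At crossover x/V₁ = x/V₂ + tᵢ ⇒ x = tᵢ/(1/V₁ − 1/V₂) = 0.06229/(2.1277e-03 − 3.9730e-04) = 36.00 m.

36.0 m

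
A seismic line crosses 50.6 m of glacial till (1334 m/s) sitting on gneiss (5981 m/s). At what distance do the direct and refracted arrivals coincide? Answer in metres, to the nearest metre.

127 m

x_cross = 2h·√((V₂+V₁)/(V₂−V₁)).
(V₂+V₁)/(V₂−V₁) = (5981+1334)/(5981−1334) = 1.5741; √ = 1.2546.
x_cross = 2·50.6·1.2546 = 126.97 m.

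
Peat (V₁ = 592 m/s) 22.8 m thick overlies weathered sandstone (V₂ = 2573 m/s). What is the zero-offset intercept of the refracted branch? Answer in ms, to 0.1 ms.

tᵢ = 2h·√(V₂²−V₁²)/(V₁V₂).
√(V₂²−V₁²) = √(2573²−592²) = 2504.0 m/s.
tᵢ = 2·22.8·2504.0/(592·2573) = 0.07496 s.

75.0 ms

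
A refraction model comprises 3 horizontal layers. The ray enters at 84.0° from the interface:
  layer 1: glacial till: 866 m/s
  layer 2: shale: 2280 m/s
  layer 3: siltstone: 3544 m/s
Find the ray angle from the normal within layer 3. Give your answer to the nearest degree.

25°

From the normal: θ₁ = 90° − 84.0° = 6.0°.
Snell's law across each interface conserves sin θ / V, so sin θ_3 = V_3·sin θ₁/V₁.
sin θ_3 = 3544 × sin 6.0° / 866 = 0.4278.
θ_3 = arcsin 0.4278 = 25.33°.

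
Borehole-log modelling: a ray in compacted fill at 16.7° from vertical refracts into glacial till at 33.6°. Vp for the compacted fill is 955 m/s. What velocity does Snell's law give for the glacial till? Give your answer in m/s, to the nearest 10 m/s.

1840 m/s

Snell's law: sin 16.7°/V₁ = sin 33.6°/V₂.
V₂ = V₁·sin 33.6°/sin 16.7° = 955 × 1.9258 = 1839.11 m/s.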